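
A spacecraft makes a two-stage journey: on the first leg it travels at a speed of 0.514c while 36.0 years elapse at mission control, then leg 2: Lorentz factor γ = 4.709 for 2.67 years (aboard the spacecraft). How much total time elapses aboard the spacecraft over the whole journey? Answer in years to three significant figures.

τ = 33.6 years

Leg 1: γ = 1/√(1 − 0.514²) = 1/√0.7358 = 1.166; τ_1 = 36.0/1.166 = 30.88 years.
Leg 2: 2.67 years is already measured aboard the spacecraft.
Total: 30.88 + 2.670 years.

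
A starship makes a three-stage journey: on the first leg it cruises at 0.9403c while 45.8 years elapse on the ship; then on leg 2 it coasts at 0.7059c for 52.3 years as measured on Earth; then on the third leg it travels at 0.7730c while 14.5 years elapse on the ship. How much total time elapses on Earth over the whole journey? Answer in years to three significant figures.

Δt = 210 years

Leg 1: γ = 1/√(1 − 0.9403²) = 1/√0.1158 = 2.938; Δt_1 = 2.938 × 45.8 = 134.6 years.
Leg 2: 52.3 years is already measured on Earth.
Leg 3: γ = 1/√(1 − 0.7730²) = 1/√0.4025 = 1.576; Δt_3 = 1.576 × 14.5 = 22.86 years.
Total: 134.6 + 52.30 + 22.86 years.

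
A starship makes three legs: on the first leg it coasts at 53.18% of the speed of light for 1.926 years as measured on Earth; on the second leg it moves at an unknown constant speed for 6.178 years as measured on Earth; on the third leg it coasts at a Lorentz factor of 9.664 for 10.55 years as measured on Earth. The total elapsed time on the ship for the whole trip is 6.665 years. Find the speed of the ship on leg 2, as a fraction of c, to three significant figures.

β = 0.770

Leg 1: β = 0.5318; γ = 1/√(1 − 0.5318²) = 1/√0.7172 = 1.181; τ_1 = 1.926/1.181 = 1.631 years.
Leg 2: speed unknown; τ_2 = 6.178/γ_2.
Leg 3: γ = 9.664; τ_3 = 10.55/9.664 = 1.092 years.
Total proper time: 1.631 + τ_2 + 1.092 = 6.665, so τ_2 = 6.665 − 2.723 = 3.942 years.
γ_2 = 6.178/3.942 = 1.567; β = √(1 − 1/γ²) = √0.5928.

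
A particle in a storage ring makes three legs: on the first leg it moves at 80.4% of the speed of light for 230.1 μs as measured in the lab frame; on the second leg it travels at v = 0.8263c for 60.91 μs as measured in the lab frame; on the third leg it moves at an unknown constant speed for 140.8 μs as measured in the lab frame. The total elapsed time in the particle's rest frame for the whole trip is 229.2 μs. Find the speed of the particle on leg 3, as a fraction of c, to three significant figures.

Leg 1: β = 0.804; γ = 1/√(1 − 0.804²) = 1/√0.3536 = 1.682; τ_1 = 230.1/1.682 = 136.8 μs.
Leg 2: γ = 1/√(1 − 0.8263²) = 1/√0.3172 = 1.775; τ_2 = 60.91/1.775 = 34.31 μs.
Leg 3: speed unknown; τ_3 = 140.8/γ_3.
Total proper time: 136.8 + 34.31 + τ_3 = 229.2, so τ_3 = 229.2 − 171.1 = 58.07 μs.
γ_3 = 140.8/58.07 = 2.425; β = √(1 − 1/γ²) = √0.8299.

β = 0.911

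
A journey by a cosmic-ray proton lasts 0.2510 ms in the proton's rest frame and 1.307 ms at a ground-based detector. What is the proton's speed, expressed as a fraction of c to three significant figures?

The proper time is measured in the proton's rest frame (both events occur at the proton's location); Δt is measured at a ground-based detector. γ = Δt/τ = 1.307/0.2510 = 5.207.
β = √(1 − 1/γ²) = √(1 − 0.03688) = √0.9631

v = 0.981c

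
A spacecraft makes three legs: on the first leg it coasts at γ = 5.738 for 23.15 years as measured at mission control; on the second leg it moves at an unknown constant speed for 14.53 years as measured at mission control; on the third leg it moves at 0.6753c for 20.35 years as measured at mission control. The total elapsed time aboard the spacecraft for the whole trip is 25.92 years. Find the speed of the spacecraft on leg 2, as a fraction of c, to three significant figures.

Leg 1: γ = 5.738; τ_1 = 23.15/5.738 = 4.035 years.
Leg 2: speed unknown; τ_2 = 14.53/γ_2.
Leg 3: γ = 1/√(1 − 0.6753²) = 1/√0.5440 = 1.356; τ_3 = 20.35/1.356 = 15.01 years.
Total proper time: 4.035 + τ_2 + 15.01 = 25.92, so τ_2 = 25.92 − 19.04 = 6.876 years.
γ_2 = 14.53/6.876 = 2.113; β = √(1 − 1/γ²) = √0.7760.

β = 0.881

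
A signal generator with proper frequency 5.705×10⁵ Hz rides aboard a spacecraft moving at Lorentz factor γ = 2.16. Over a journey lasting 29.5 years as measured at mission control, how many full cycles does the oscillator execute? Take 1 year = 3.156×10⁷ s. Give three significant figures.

γ = 2.16
The oscillator's own cycle count is N = f × τ where τ is the proper time aboard the spacecraft. τ = Δt/γ = 29.5/2.160 = 13.66 years = 4.310×10⁸ s.
N = 5.705×10⁵ × 4.310×10⁸ = 2.459×10¹⁴.

N = 2.46×10¹⁴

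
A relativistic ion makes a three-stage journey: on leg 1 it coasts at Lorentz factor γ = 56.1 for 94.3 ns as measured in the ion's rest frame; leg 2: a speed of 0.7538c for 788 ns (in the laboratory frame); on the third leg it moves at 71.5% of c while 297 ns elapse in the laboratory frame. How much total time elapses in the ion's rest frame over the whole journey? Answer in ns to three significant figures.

Leg 1: 94.3 ns is already measured in the ion's rest frame.
Leg 2: γ = 1/√(1 − 0.7538²) = 1/√0.4318 = 1.522; τ_2 = 788/1.522 = 517.8 ns.
Leg 3: β = 0.715; γ = 1/√(1 − 0.715²) = 1/√0.4888 = 1.430; τ_3 = 297/1.430 = 207.6 ns.
Total: 94.30 + 517.8 + 207.6 ns.

τ = 820 ns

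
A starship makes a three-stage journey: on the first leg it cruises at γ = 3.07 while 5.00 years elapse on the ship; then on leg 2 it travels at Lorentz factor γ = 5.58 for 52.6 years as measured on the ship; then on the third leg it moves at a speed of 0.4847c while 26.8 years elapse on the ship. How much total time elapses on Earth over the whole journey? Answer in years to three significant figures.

Leg 1: γ = 3.07; Δt_1 = 3.070 × 5.00 = 15.35 years.
Leg 2: γ = 5.58; Δt_2 = 5.580 × 52.6 = 293.5 years.
Leg 3: γ = 1/√(1 − 0.4847²) = 1/√0.7651 = 1.143; Δt_3 = 1.143 × 26.8 = 30.64 years.
Total: 15.35 + 293.5 + 30.64 years.

Δt = 339 years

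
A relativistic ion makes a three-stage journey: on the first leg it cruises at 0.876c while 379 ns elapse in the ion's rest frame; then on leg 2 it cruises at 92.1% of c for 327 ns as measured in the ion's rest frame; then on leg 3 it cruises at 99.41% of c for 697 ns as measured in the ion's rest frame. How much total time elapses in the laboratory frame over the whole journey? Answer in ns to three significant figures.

Leg 1: γ = 1/√(1 − 0.876²) = 1/√0.2326 = 2.073; Δt_1 = 2.073 × 379 = 785.8 ns.
Leg 2: β = 0.921; γ = 1/√(1 − 0.921²) = 1/√0.1518 = 2.567; Δt_2 = 2.567 × 327 = 839.4 ns.
Leg 3: β = 0.9941; γ = 1/√(1 − 0.9941²) = 1/√0.01177 = 9.219; Δt_3 = 9.219 × 697 = 6426 ns.
Total: 785.8 + 839.4 + 6426 ns.

Δt = 8050 ns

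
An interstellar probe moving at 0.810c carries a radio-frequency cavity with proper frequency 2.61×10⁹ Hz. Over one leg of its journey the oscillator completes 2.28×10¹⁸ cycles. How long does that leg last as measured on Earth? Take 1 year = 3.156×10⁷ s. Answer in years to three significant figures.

Δt = 47.2 years

γ = 1/√(1 − 0.810²) = 1/√0.3439 = 1.705
Proper time for N cycles: τ = N/f = 2.28×10¹⁸/(2.61×10⁹) = 8.736×10⁸ s = 27.68 years.
Lab-frame duration Δt = γτ = 1.705 × 27.68 = 47.20 years.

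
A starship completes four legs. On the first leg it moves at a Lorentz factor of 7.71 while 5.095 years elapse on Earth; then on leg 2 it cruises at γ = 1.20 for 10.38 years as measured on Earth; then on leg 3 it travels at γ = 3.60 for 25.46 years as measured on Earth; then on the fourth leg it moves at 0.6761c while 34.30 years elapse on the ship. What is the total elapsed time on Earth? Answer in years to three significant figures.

Leg 1: 5.095 years is already measured on Earth.
Leg 2: 10.38 years is already measured on Earth.
Leg 3: 25.46 years is already measured on Earth.
Leg 4: γ = 1/√(1 − 0.6761²) = 1/√0.5429 = 1.357; Δt_4 = 1.357 × 34.30 = 46.55 years.
Total: 5.095 + 10.38 + 25.46 + 46.55 years.

Δt = 87.5 years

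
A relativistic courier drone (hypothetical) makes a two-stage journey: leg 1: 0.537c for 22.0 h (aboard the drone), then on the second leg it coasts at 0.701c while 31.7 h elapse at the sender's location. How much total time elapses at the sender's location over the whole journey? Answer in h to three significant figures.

Leg 1: γ = 1/√(1 − 0.537²) = 1/√0.7116 = 1.185; Δt_1 = 1.185 × 22.0 = 26.08 h.
Leg 2: 31.7 h is already measured at the sender's location.
Total: 26.08 + 31.70 h.

Δt = 57.8 h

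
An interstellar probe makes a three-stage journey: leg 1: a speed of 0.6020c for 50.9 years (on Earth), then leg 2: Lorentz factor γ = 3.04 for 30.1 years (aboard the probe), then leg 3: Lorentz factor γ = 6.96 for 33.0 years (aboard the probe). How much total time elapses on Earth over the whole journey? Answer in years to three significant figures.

Δt = 372 years

Leg 1: 50.9 years is already measured on Earth.
Leg 2: γ = 3.04; Δt_2 = 3.040 × 30.1 = 91.50 years.
Leg 3: γ = 6.96; Δt_3 = 6.960 × 33.0 = 229.7 years.
Total: 50.90 + 91.50 + 229.7 years.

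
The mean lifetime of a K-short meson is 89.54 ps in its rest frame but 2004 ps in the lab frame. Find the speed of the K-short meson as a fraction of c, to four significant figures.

γ = Δt/τ₀ = 2004/89.54 = 22.38
β = √(1 − 1/γ²) = √(1 − 0.001996) = √0.9980

β = 0.9990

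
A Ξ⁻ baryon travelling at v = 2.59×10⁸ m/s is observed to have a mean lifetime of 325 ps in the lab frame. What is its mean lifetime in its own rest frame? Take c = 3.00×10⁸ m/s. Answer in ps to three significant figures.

τ₀ = 164 ps

β = 2.59×10⁸/3.00×10⁸ = 0.8633; γ = 1/√(1 − 0.8633²) = 1.982
The lab-frame lifetime is the dilated interval; the proper lifetime is τ₀ = Δt/γ = 325/1.982 ps.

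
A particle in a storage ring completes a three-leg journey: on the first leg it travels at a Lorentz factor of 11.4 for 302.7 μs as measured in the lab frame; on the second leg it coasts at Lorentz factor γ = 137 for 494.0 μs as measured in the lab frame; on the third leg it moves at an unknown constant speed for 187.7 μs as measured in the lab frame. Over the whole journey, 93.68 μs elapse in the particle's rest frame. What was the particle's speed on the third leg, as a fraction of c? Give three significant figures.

β = 0.941

Leg 1: γ = 11.4; τ_1 = 302.7/11.40 = 26.55 μs.
Leg 2: γ = 137; τ_2 = 494.0/137.0 = 3.606 μs.
Leg 3: speed unknown; τ_3 = 187.7/γ_3.
Total proper time: 26.55 + 3.606 + τ_3 = 93.68, so τ_3 = 93.68 − 30.16 = 63.52 μs.
γ_3 = 187.7/63.52 = 2.955; β = √(1 − 1/γ²) = √0.8855.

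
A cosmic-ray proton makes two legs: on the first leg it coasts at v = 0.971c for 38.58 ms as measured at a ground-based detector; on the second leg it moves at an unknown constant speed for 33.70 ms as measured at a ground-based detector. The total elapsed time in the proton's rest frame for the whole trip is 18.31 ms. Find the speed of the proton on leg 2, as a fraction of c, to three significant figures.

β = 0.963

Leg 1: γ = 1/√(1 − 0.971²) = 1/√0.05716 = 4.183; τ_1 = 38.58/4.183 = 9.224 ms.
Leg 2: speed unknown; τ_2 = 33.70/γ_2.
Total proper time: 9.224 + τ_2 = 18.31, so τ_2 = 18.31 − 9.224 = 9.086 ms.
γ_2 = 33.70/9.086 = 3.709; β = √(1 − 1/γ²) = √0.9273.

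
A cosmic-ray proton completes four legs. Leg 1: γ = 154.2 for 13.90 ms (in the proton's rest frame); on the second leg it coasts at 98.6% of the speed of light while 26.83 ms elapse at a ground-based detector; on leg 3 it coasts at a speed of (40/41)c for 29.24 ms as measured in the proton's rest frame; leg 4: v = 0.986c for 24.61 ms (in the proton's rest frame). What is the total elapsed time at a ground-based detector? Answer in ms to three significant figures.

Leg 1: γ = 154.2; Δt_1 = 154.2 × 13.90 = 2143 ms.
Leg 2: 26.83 ms is already measured at a ground-based detector.
Leg 3: γ = 1/√(1 − (40/41)²) = 41/9 ≈ 4.556; Δt_3 = 4.556 × 29.24 = 133.2 ms.
Leg 4: γ = 1/√(1 − 0.986²) = 1/√0.02780 = 5.997; Δt_4 = 5.997 × 24.61 = 147.6 ms.
Total: 2143 + 26.83 + 133.2 + 147.6 ms.

Δt = 2450 ms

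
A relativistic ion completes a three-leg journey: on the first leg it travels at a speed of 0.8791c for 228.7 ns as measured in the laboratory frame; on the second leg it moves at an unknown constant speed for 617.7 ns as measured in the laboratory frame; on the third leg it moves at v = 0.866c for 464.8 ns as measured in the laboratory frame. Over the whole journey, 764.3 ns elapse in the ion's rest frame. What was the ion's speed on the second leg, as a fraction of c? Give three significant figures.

β = 0.729

Leg 1: γ = 1/√(1 − 0.8791²) = 1/√0.2272 = 2.098; τ_1 = 228.7/2.098 = 109.0 ns.
Leg 2: speed unknown; τ_2 = 617.7/γ_2.
Leg 3: γ = 1/√(1 − 0.866²) = 1/√0.2500 = 2.000; τ_3 = 464.8/2.000 = 232.4 ns.
Total proper time: 109.0 + τ_2 + 232.4 = 764.3, so τ_2 = 764.3 − 341.4 = 422.9 ns.
γ_2 = 617.7/422.9 = 1.461; β = √(1 − 1/γ²) = √0.5313.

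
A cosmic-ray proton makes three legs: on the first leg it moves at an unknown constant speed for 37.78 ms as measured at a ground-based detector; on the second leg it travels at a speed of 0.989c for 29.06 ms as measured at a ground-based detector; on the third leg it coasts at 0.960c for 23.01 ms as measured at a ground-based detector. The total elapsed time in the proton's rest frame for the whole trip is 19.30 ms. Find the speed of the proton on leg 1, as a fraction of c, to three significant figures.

β = 0.974

Leg 1: speed unknown; τ_1 = 37.78/γ_1.
Leg 2: γ = 1/√(1 − 0.989²) = 1/√0.02188 = 6.761; τ_2 = 29.06/6.761 = 4.298 ms.
Leg 3: γ = 1/√(1 − 0.960²) = 25/7 ≈ 3.571; τ_3 = 23.01/3.571 = 6.443 ms.
Total proper time: τ_1 + 4.298 + 6.443 = 19.30, so τ_1 = 19.30 − 10.74 = 8.559 ms.
γ_1 = 37.78/8.559 = 4.414; β = √(1 − 1/γ²) = √0.9487.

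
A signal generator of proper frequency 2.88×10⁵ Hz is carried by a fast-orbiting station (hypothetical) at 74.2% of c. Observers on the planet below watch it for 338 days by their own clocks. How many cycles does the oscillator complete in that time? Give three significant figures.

N = 5.64×10¹²

β = 0.742; γ = 1/√(1 − 0.742²) = 1/√0.4494 = 1.492
During 338 days of lab time, the oscillator's proper time advances by τ = Δt/γ = 338/1.492 = 226.6 days = 1.958×10⁷ s.
N = f × τ = 2.88×10⁵ × 1.958×10⁷ = 5.638×10¹².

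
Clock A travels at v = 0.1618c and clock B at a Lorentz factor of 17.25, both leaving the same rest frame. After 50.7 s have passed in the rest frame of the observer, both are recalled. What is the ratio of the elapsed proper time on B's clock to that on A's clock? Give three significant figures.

τ_B/τ_A = 0.0587

A: γ = 1/√(1 − 0.1618²) = 1/√0.9738 = 1.013. B: γ = 17.25.
τ_A/τ_B = γ_B/γ_A = 17.25/1.013 = 17.02, so τ_B/τ_A = 0.05875.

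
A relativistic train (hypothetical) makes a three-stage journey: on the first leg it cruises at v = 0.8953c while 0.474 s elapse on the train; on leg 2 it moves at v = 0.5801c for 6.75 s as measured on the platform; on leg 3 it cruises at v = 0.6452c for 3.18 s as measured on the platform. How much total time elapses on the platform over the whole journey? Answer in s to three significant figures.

Leg 1: γ = 1/√(1 − 0.8953²) = 1/√0.1984 = 2.245; Δt_1 = 2.245 × 0.474 = 1.064 s.
Leg 2: 6.75 s is already measured on the platform.
Leg 3: 3.18 s is already measured on the platform.
Total: 1.064 + 6.750 + 3.180 s.

Δt = 11.0 s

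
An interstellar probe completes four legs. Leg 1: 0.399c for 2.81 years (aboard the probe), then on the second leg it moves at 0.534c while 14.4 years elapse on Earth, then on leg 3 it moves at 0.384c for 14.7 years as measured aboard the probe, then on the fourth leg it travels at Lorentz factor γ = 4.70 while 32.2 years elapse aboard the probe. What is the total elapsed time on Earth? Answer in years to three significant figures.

Leg 1: γ = 1/√(1 − 0.399²) = 1/√0.8408 = 1.091; Δt_1 = 1.091 × 2.81 = 3.065 years.
Leg 2: 14.4 years is already measured on Earth.
Leg 3: γ = 1/√(1 − 0.384²) = 1/√0.8525 = 1.083; Δt_3 = 1.083 × 14.7 = 15.92 years.
Leg 4: γ = 4.70; Δt_4 = 4.700 × 32.2 = 151.3 years.
Total: 3.065 + 14.40 + 15.92 + 151.3 years.

Δt = 185 years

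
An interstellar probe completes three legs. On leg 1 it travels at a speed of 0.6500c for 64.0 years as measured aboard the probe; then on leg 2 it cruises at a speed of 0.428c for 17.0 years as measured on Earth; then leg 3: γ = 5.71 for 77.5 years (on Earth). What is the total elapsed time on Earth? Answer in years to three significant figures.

Leg 1: γ = 1/√(1 − 0.6500²) = 1/√0.5775 = 1.316; Δt_1 = 1.316 × 64.0 = 84.22 years.
Leg 2: 17.0 years is already measured on Earth.
Leg 3: 77.5 years is already measured on Earth.
Total: 84.22 + 17.00 + 77.50 years.

Δt = 179 years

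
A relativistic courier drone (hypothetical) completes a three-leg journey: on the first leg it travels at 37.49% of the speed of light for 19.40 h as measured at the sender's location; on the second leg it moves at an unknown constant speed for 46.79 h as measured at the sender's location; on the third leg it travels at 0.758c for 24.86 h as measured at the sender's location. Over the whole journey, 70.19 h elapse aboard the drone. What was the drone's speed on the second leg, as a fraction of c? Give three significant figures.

β = 0.639

Leg 1: β = 0.3749; γ = 1/√(1 − 0.3749²) = 1/√0.8594 = 1.079; τ_1 = 19.40/1.079 = 17.99 h.
Leg 2: speed unknown; τ_2 = 46.79/γ_2.
Leg 3: γ = 1/√(1 − 0.758²) = 1/√0.4254 = 1.533; τ_3 = 24.86/1.533 = 16.22 h.
Total proper time: 17.99 + τ_2 + 16.22 = 70.19, so τ_2 = 70.19 − 34.20 = 35.99 h.
γ_2 = 46.79/35.99 = 1.300; β = √(1 − 1/γ²) = √0.4084.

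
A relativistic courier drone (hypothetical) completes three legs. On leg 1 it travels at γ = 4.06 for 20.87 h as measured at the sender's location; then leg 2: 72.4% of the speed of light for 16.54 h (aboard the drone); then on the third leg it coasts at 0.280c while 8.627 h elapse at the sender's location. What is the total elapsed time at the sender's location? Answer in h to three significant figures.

Leg 1: 20.87 h is already measured at the sender's location.
Leg 2: β = 0.724; γ = 1/√(1 − 0.724²) = 1/√0.4758 = 1.450; Δt_2 = 1.450 × 16.54 = 23.98 h.
Leg 3: 8.627 h is already measured at the sender's location.
Total: 20.87 + 23.98 + 8.627 h.

Δt = 53.5 h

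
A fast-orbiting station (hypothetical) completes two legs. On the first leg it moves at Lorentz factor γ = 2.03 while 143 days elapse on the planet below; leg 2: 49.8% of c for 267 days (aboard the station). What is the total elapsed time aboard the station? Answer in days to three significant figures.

Leg 1: γ = 2.03; τ_1 = 143/2.030 = 70.44 days.
Leg 2: 267 days is already measured aboard the station.
Total: 70.44 + 267.0 days.

τ = 337 days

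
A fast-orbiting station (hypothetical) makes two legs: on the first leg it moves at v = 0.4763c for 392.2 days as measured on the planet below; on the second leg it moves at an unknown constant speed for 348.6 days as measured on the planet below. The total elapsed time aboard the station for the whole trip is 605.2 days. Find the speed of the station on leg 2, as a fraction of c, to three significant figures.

β = 0.665

Leg 1: γ = 1/√(1 − 0.4763²) = 1/√0.7731 = 1.137; τ_1 = 392.2/1.137 = 344.9 days.
Leg 2: speed unknown; τ_2 = 348.6/γ_2.
Total proper time: 344.9 + τ_2 = 605.2, so τ_2 = 605.2 − 344.9 = 260.3 days.
γ_2 = 348.6/260.3 = 1.339; β = √(1 − 1/γ²) = √0.4422.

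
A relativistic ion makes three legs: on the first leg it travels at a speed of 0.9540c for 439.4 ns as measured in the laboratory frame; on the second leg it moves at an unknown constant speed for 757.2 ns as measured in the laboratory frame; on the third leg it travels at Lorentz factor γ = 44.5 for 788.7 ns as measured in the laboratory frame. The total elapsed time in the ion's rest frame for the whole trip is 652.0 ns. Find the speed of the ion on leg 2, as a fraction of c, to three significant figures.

Leg 1: γ = 1/√(1 − 0.9540²) = 1/√0.08988 = 3.335; τ_1 = 439.4/3.335 = 131.7 ns.
Leg 2: speed unknown; τ_2 = 757.2/γ_2.
Leg 3: γ = 44.5; τ_3 = 788.7/44.50 = 17.72 ns.
Total proper time: 131.7 + τ_2 + 17.72 = 652.0, so τ_2 = 652.0 − 149.5 = 502.5 ns.
γ_2 = 757.2/502.5 = 1.507; β = √(1 − 1/γ²) = √0.5595.

β = 0.748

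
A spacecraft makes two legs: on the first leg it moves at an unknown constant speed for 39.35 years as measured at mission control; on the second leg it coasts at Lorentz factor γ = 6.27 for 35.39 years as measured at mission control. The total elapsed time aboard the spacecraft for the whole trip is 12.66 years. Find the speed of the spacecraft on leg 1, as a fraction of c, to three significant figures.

Leg 1: speed unknown; τ_1 = 39.35/γ_1.
Leg 2: γ = 6.27; τ_2 = 35.39/6.270 = 5.644 years.
Total proper time: τ_1 + 5.644 = 12.66, so τ_1 = 12.66 − 5.644 = 7.016 years.
γ_1 = 39.35/7.016 = 5.609; β = √(1 − 1/γ²) = √0.9682.

β = 0.984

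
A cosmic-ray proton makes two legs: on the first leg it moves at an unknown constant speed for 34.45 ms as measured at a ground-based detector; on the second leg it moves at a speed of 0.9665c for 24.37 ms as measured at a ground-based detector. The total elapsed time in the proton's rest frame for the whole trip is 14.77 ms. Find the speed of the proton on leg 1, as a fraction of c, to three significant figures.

Leg 1: speed unknown; τ_1 = 34.45/γ_1.
Leg 2: γ = 1/√(1 − 0.9665²) = 1/√0.06588 = 3.896; τ_2 = 24.37/3.896 = 6.255 ms.
Total proper time: τ_1 + 6.255 = 14.77, so τ_1 = 14.77 − 6.255 = 8.515 ms.
γ_1 = 34.45/8.515 = 4.046; β = √(1 − 1/γ²) = √0.9389.

β = 0.969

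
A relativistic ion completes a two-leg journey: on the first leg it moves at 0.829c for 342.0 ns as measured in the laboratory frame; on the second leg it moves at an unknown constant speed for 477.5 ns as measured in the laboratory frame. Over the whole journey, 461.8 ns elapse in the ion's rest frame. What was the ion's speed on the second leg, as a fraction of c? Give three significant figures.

Leg 1: γ = 1/√(1 − 0.829²) = 1/√0.3128 = 1.788; τ_1 = 342.0/1.788 = 191.3 ns.
Leg 2: speed unknown; τ_2 = 477.5/γ_2.
Total proper time: 191.3 + τ_2 = 461.8, so τ_2 = 461.8 − 191.3 = 270.5 ns.
γ_2 = 477.5/270.5 = 1.765; β = √(1 − 1/γ²) = √0.6790.

β = 0.824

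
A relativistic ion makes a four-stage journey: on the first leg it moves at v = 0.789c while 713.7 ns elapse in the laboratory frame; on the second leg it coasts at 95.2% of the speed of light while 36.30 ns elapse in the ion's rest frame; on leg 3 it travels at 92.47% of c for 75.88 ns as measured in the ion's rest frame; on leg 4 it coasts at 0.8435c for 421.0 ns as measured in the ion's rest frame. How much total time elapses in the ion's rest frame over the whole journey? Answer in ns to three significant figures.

Leg 1: γ = 1/√(1 − 0.789²) = 1/√0.3775 = 1.628; τ_1 = 713.7/1.628 = 438.5 ns.
Leg 2: 36.30 ns is already measured in the ion's rest frame.
Leg 3: 75.88 ns is already measured in the ion's rest frame.
Leg 4: 421.0 ns is already measured in the ion's rest frame.
Total: 438.5 + 36.30 + 75.88 + 421.0 ns.

τ = 972 ns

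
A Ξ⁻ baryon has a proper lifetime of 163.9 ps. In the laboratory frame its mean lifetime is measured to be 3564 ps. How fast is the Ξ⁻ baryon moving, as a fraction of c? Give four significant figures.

γ = Δt/τ₀ = 3564/163.9 = 21.74
β = √(1 − 1/γ²) = √(1 − 0.002115) = √0.9979

v = 0.9989c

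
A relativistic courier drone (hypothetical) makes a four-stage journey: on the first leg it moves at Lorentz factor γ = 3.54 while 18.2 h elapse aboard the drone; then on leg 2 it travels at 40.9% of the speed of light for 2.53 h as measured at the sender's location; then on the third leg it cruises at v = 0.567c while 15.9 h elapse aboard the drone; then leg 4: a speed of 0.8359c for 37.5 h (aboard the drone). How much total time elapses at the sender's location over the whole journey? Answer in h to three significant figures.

Leg 1: γ = 3.54; Δt_1 = 3.540 × 18.2 = 64.43 h.
Leg 2: 2.53 h is already measured at the sender's location.
Leg 3: γ = 1/√(1 − 0.567²) = 1/√0.6785 = 1.214; Δt_3 = 1.214 × 15.9 = 19.30 h.
Leg 4: γ = 1/√(1 − 0.8359²) = 1/√0.3013 = 1.822; Δt_4 = 1.822 × 37.5 = 68.32 h.
Total: 64.43 + 2.530 + 19.30 + 68.32 h.

Δt = 155 h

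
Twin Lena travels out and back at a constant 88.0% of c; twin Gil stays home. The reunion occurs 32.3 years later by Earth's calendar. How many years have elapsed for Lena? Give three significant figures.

τ = 15.3 years

β = 0.880; γ = 1/√(1 − 0.880²) = 1/√0.2256 = 2.105
Lena's clock measures proper time along the trip: τ = Δt/γ = 32.3/2.105 years.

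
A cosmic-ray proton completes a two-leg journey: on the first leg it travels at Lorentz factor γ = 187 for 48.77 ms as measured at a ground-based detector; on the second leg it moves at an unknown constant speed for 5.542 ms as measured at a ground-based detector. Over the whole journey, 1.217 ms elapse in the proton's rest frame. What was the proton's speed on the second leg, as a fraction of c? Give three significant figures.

Leg 1: γ = 187; τ_1 = 48.77/187.0 = 0.2608 ms.
Leg 2: speed unknown; τ_2 = 5.542/γ_2.
Total proper time: 0.2608 + τ_2 = 1.217, so τ_2 = 1.217 − 0.2608 = 0.9562 ms.
γ_2 = 5.542/0.9562 = 5.796; β = √(1 − 1/γ²) = √0.9702.

β = 0.985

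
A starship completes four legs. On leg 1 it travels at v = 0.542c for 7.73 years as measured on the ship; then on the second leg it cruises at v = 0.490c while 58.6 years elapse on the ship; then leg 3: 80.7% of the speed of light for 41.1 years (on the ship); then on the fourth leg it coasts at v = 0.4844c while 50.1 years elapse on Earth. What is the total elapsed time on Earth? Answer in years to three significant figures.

Leg 1: γ = 1/√(1 − 0.542²) = 1/√0.7062 = 1.190; Δt_1 = 1.190 × 7.73 = 9.198 years.
Leg 2: γ = 1/√(1 − 0.490²) = 1/√0.7599 = 1.147; Δt_2 = 1.147 × 58.6 = 67.22 years.
Leg 3: β = 0.807; γ = 1/√(1 − 0.807²) = 1/√0.3488 = 1.693; Δt_3 = 1.693 × 41.1 = 69.60 years.
Leg 4: 50.1 years is already measured on Earth.
Total: 9.198 + 67.22 + 69.60 + 50.10 years.

Δt = 196 years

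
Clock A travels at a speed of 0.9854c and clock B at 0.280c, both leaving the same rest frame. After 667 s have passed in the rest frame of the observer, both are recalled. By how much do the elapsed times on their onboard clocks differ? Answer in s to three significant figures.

A: γ = 1/√(1 − 0.9854²) = 1/√0.02899 = 5.874; τ_A = 667/5.874 = 113.6 s.
B: γ = 1/√(1 − 0.280²) = 25/24 ≈ 1.042; τ_B = 667/1.042 = 640.3 s.

|τ_A − τ_B| = 527 s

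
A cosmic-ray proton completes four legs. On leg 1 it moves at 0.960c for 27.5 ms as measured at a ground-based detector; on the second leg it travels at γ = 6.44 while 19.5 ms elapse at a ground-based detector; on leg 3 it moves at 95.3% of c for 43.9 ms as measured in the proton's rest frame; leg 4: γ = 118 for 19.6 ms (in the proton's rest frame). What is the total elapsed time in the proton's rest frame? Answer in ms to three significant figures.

Leg 1: γ = 1/√(1 − 0.960²) = 25/7 ≈ 3.571; τ_1 = 27.5/3.571 = 7.700 ms.
Leg 2: γ = 6.44; τ_2 = 19.5/6.440 = 3.028 ms.
Leg 3: 43.9 ms is already measured in the proton's rest frame.
Leg 4: 19.6 ms is already measured in the proton's rest frame.
Total: 7.700 + 3.028 + 43.90 + 19.60 ms.

τ = 74.2 ms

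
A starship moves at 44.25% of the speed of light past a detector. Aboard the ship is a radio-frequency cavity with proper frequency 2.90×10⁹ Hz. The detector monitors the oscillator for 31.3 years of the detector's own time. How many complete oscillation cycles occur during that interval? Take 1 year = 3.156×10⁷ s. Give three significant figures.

β = 0.4425; γ = 1/√(1 − 0.4425²) = 1/√0.8042 = 1.115
During 31.3 years of lab time, the oscillator's proper time advances by τ = Δt/γ = 31.3/1.115 = 28.07 years = 8.859×10⁸ s.
N = f × τ = 2.90×10⁹ × 8.859×10⁸ = 2.569×10¹⁸.

N = 2.57×10¹⁸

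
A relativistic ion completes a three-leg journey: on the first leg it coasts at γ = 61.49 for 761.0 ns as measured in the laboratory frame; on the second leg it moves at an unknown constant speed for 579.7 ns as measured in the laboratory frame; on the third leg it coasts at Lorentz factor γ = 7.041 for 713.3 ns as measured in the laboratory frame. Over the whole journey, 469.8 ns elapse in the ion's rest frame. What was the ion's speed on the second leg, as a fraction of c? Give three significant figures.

β = 0.789

Leg 1: γ = 61.49; τ_1 = 761.0/61.49 = 12.38 ns.
Leg 2: speed unknown; τ_2 = 579.7/γ_2.
Leg 3: γ = 7.041; τ_3 = 713.3/7.041 = 101.3 ns.
Total proper time: 12.38 + τ_2 + 101.3 = 469.8, so τ_2 = 469.8 − 113.7 = 356.1 ns.
γ_2 = 579.7/356.1 = 1.628; β = √(1 − 1/γ²) = √0.6226.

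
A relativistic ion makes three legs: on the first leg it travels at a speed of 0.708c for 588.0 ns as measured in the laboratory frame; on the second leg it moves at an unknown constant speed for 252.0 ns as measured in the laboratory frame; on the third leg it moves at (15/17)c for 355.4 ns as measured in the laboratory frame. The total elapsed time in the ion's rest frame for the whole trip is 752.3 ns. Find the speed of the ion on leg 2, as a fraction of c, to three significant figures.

β = 0.739

Leg 1: γ = 1/√(1 − 0.708²) = 1/√0.4987 = 1.416; τ_1 = 588.0/1.416 = 415.3 ns.
Leg 2: speed unknown; τ_2 = 252.0/γ_2.
Leg 3: γ = 1/√(1 − (15/17)²) = 17/8 = 2.125; τ_3 = 355.4/2.125 = 167.2 ns.
Total proper time: 415.3 + τ_2 + 167.2 = 752.3, so τ_2 = 752.3 − 582.5 = 169.8 ns.
γ_2 = 252.0/169.8 = 1.484; β = √(1 − 1/γ²) = √0.5460.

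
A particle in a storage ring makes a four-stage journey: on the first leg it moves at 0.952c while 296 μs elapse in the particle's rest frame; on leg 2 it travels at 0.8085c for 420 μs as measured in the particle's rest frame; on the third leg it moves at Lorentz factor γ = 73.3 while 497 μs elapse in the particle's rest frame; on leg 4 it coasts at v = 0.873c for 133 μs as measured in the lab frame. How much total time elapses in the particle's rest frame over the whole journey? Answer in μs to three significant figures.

τ = 1280 μs

Leg 1: 296 μs is already measured in the particle's rest frame.
Leg 2: 420 μs is already measured in the particle's rest frame.
Leg 3: 497 μs is already measured in the particle's rest frame.
Leg 4: γ = 1/√(1 − 0.873²) = 1/√0.2379 = 2.050; τ_4 = 133/2.050 = 64.87 μs.
Total: 296.0 + 420.0 + 497.0 + 64.87 μs.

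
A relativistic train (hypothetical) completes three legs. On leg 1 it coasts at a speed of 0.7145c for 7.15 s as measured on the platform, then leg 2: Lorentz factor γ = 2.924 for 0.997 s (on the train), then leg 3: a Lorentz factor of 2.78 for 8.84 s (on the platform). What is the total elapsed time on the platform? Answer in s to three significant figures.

Δt = 18.9 s

Leg 1: 7.15 s is already measured on the platform.
Leg 2: γ = 2.924; Δt_2 = 2.924 × 0.997 = 2.915 s.
Leg 3: 8.84 s is already measured on the platform.
Total: 7.150 + 2.915 + 8.840 s.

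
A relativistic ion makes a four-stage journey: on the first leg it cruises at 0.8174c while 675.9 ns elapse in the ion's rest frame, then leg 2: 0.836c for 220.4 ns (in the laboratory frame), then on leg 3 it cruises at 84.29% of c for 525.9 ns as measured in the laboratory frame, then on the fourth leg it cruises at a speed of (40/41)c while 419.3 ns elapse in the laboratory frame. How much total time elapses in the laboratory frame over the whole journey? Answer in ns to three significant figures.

Δt = 2340 ns

Leg 1: γ = 1/√(1 − 0.8174²) = 1/√0.3319 = 1.736; Δt_1 = 1.736 × 675.9 = 1173 ns.
Leg 2: 220.4 ns is already measured in the laboratory frame.
Leg 3: 525.9 ns is already measured in the laboratory frame.
Leg 4: 419.3 ns is already measured in the laboratory frame.
Total: 1173 + 220.4 + 525.9 + 419.3 ns.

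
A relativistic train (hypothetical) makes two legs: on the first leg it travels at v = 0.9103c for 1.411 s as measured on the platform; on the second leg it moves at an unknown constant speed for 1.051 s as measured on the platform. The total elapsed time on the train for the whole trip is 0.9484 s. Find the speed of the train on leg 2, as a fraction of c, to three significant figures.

Leg 1: γ = 1/√(1 − 0.9103²) = 1/√0.1714 = 2.416; τ_1 = 1.411/2.416 = 0.5841 s.
Leg 2: speed unknown; τ_2 = 1.051/γ_2.
Total proper time: 0.5841 + τ_2 = 0.9484, so τ_2 = 0.9484 − 0.5841 = 0.3643 s.
γ_2 = 1.051/0.3643 = 2.885; β = √(1 − 1/γ²) = √0.8798.

β = 0.938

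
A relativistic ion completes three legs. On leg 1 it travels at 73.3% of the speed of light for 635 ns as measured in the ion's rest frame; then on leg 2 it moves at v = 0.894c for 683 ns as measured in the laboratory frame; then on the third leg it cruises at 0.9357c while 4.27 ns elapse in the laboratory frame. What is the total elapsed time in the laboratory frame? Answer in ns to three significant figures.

Δt = 1620 ns

Leg 1: β = 0.733; γ = 1/√(1 − 0.733²) = 1/√0.4627 = 1.470; Δt_1 = 1.470 × 635 = 933.5 ns.
Leg 2: 683 ns is already measured in the laboratory frame.
Leg 3: 4.27 ns is already measured in the laboratory frame.
Total: 933.5 + 683.0 + 4.270 ns.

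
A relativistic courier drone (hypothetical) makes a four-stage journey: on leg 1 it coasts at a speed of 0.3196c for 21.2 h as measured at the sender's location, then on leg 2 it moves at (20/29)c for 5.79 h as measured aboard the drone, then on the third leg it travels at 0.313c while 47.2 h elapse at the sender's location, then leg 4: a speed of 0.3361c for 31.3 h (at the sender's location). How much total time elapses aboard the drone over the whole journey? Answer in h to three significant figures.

Leg 1: γ = 1/√(1 − 0.3196²) = 1/√0.8979 = 1.055; τ_1 = 21.2/1.055 = 20.09 h.
Leg 2: 5.79 h is already measured aboard the drone.
Leg 3: γ = 1/√(1 − 0.313²) = 1/√0.9020 = 1.053; τ_3 = 47.2/1.053 = 44.83 h.
Leg 4: γ = 1/√(1 − 0.3361²) = 1/√0.8870 = 1.062; τ_4 = 31.3/1.062 = 29.48 h.
Total: 20.09 + 5.790 + 44.83 + 29.48 h.

τ = 100 h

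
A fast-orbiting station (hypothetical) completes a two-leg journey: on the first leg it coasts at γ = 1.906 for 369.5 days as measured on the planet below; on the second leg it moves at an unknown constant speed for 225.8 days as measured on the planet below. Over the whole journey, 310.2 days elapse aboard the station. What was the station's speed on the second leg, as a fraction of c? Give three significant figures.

Leg 1: γ = 1.906; τ_1 = 369.5/1.906 = 193.9 days.
Leg 2: speed unknown; τ_2 = 225.8/γ_2.
Total proper time: 193.9 + τ_2 = 310.2, so τ_2 = 310.2 − 193.9 = 116.3 days.
γ_2 = 225.8/116.3 = 1.941; β = √(1 − 1/γ²) = √0.7345.

β = 0.857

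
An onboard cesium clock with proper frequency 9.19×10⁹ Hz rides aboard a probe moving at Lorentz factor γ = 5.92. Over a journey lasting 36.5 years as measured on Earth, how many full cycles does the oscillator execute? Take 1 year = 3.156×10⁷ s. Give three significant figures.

N = 1.79×10¹⁸

γ = 5.92
The oscillator's own cycle count is N = f × τ where τ is the proper time aboard the probe. τ = Δt/γ = 36.5/5.920 = 6.166 years = 1.946×10⁸ s.
N = 9.19×10⁹ × 1.946×10⁸ = 1.788×10¹⁸.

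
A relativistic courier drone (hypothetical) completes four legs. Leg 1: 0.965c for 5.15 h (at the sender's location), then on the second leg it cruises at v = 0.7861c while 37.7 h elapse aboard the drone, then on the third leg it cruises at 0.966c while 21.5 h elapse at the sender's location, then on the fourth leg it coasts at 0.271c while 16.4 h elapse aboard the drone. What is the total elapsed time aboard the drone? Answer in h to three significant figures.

Leg 1: γ = 1/√(1 − 0.965²) = 1/√0.06878 = 3.813; τ_1 = 5.15/3.813 = 1.351 h.
Leg 2: 37.7 h is already measured aboard the drone.
Leg 3: γ = 1/√(1 − 0.966²) = 1/√0.06684 = 3.868; τ_3 = 21.5/3.868 = 5.559 h.
Leg 4: 16.4 h is already measured aboard the drone.
Total: 1.351 + 37.70 + 5.559 + 16.40 h.

τ = 61.0 h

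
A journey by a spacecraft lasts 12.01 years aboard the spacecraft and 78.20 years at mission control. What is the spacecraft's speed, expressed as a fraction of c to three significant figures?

v = 0.988c

The proper time is measured aboard the spacecraft (both events occur at the spacecraft's location); Δt is measured at mission control. γ = Δt/τ = 78.20/12.01 = 6.511.
β = √(1 − 1/γ²) = √(1 − 0.02359) = √0.9764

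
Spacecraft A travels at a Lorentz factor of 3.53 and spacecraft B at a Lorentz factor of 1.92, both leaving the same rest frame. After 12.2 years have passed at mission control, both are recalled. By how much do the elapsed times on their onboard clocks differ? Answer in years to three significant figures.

A: γ = 3.53; τ_A = 12.2/3.530 = 3.456 years.
B: γ = 1.92; τ_B = 12.2/1.920 = 6.354 years.

|τ_A − τ_B| = 2.90 years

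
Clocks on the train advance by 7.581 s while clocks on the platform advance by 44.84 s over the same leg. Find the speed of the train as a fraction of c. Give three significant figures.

The proper time is measured on the train (both events occur at the train's location); Δt is measured on the platform. γ = Δt/τ = 44.84/7.581 = 5.915.
β = √(1 − 1/γ²) = √(1 − 0.02858) = √0.9714

v = 0.986c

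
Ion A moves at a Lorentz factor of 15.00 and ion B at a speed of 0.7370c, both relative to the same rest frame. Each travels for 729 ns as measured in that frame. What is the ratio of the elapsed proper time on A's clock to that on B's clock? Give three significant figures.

τ_A/τ_B = 0.0986

A: γ = 15.00. B: γ = 1/√(1 − 0.7370²) = 1/√0.4568 = 1.480.
τ_A/τ_B = γ_B/γ_A = 1.480/15.00 = 0.09863, so τ_A/τ_B = 0.09863.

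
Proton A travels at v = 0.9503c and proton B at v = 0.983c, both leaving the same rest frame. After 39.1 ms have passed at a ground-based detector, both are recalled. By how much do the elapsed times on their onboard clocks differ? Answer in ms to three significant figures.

A: γ = 1/√(1 − 0.9503²) = 1/√0.09693 = 3.212; τ_A = 39.1/3.212 = 12.17 ms.
B: γ = 1/√(1 − 0.983²) = 1/√0.03371 = 5.446; τ_B = 39.1/5.446 = 7.179 ms.

|τ_A − τ_B| = 4.99 ms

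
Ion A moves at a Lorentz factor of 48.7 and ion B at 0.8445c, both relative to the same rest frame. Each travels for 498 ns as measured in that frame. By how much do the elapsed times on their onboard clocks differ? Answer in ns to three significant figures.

|τ_A − τ_B| = 256 ns

A: γ = 48.7; τ_A = 498/48.70 = 10.23 ns.
B: γ = 1/√(1 − 0.8445²) = 1/√0.2868 = 1.867; τ_B = 498/1.867 = 266.7 ns.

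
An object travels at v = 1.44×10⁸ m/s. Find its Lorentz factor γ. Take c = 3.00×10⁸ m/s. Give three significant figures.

β = 1.44×10⁸/3.00×10⁸ = 0.4800; γ = 1/√(1 − 0.4800²) = 1.140

γ = 1.14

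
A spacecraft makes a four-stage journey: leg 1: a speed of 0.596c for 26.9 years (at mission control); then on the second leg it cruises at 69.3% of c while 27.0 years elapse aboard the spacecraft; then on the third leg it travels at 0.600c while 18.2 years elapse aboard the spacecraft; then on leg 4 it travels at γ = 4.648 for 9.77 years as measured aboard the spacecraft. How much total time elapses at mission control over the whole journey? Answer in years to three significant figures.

Δt = 133 years

Leg 1: 26.9 years is already measured at mission control.
Leg 2: β = 0.693; γ = 1/√(1 − 0.693²) = 1/√0.5198 = 1.387; Δt_2 = 1.387 × 27.0 = 37.45 years.
Leg 3: γ = 1/√(1 − 0.600²) = 5/4 = 1.250; Δt_3 = 1.250 × 18.2 = 22.75 years.
Leg 4: γ = 4.648; Δt_4 = 4.648 × 9.77 = 45.41 years.
Total: 26.90 + 37.45 + 22.75 + 45.41 years.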